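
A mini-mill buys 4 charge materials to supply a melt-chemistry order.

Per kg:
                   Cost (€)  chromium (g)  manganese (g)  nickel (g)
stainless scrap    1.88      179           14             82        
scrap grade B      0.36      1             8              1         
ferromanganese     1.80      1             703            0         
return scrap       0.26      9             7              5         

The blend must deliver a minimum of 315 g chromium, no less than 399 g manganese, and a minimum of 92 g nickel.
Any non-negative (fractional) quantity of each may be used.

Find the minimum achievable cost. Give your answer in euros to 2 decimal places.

€4.26

Treat it as an LP. Let x1 = kg of stainless scrap, x2 = kg of scrap grade B, x3 = kg of ferromanganese, x4 = kg of return scrap.
min 1.88x1 + 0.36x2 + 1.8x3 + 0.26x4 s.t.:
  179x1 + 1x2 + 1x3 + 9x4 ≥ 315   (chromium)
  14x1 + 8x2 + 703x3 + 7x4 ≥ 399   (manganese)
  82x1 + 1x2 + 5x4 ≥ 92   (nickel)
  x1, x2, x3, x4 ≥ 0.
The optimal basis is {stainless scrap, ferromanganese}; scrap grade B, return scrap drop out. There the chromium and manganese constraints are tight.
Optimal quantities: stainless scrap = 1.757 kg, ferromanganese = 0.5326 kg.
Hence cost = 1.88·1.757 + 1.8·0.5326 = €4.2618.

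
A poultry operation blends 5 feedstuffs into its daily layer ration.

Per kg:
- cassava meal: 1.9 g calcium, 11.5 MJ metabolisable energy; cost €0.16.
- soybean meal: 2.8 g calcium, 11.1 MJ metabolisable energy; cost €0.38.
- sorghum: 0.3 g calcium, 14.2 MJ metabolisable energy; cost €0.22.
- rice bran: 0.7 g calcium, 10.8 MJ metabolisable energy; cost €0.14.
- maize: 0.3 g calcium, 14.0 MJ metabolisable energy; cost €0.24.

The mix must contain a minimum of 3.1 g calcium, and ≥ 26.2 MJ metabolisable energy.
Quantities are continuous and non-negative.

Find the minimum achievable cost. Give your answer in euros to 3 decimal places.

€0.353

Treat it as an LP. Let x1 = kg of cassava meal, x2 = kg of soybean meal, x3 = kg of sorghum, x4 = kg of rice bran, x5 = kg of maize.
min 0.16x1 + 0.38x2 + 0.22x3 + 0.14x4 + 0.24x5 subject to:
  1.9x1 + 2.8x2 + 0.3x3 + 0.7x4 + 0.3x5 ≥ 3.1   (calcium)
  11.5x1 + 11.1x2 + 14.2x3 + 10.8x4 + 14x5 ≥ 26.2   (metabolisable energy)
  x1, x2, x3, x4, x5 ≥ 0.
The minimum-cost mix takes nothing from soybean meal, sorghum, maize — only cassava meal, rice bran. The calcium and metabolisable energy requirements are met with equality.
Solving gives x1 = 1.214, x4 = 1.133.
Total cost: 0.16·1.214 + 0.14·1.133 = 0.35286.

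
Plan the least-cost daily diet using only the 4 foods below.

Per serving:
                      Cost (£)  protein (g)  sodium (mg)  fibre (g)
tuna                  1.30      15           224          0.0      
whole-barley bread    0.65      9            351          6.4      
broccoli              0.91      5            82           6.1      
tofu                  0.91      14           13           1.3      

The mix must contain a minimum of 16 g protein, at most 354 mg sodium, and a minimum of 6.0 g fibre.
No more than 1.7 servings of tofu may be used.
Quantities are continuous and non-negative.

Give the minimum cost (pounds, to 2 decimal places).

Let x1 = servings of tuna, x2 = servings of whole-barley bread, x3 = servings of broccoli, x4 = servings of tofu.
Minimise 1.3x1 + 0.65x2 + 0.91x3 + 0.91x4 s.t.:
  15x1 + 9x2 + 5x3 + 14x4 ≥ 16   (protein)
  224x1 + 351x2 + 82x3 + 13x4 ≤ 354   (sodium)
  6.4x2 + 6.1x3 + 1.3x4 ≥ 6   (fibre)
  x4 ≤ 1.7
  x1, x2, x3, x4 ≥ 0.
The cheapest feasible vertex uses only whole-barley bread, tofu; tuna, broccoli are not used. The protein and fibre requirements are met with equality.
So whole-barley bread = 0.8113 servings, tofu = 0.6213 servings.
Cost = 0.65·0.8113 + 0.91·0.6213 = 1.0927.

£1.09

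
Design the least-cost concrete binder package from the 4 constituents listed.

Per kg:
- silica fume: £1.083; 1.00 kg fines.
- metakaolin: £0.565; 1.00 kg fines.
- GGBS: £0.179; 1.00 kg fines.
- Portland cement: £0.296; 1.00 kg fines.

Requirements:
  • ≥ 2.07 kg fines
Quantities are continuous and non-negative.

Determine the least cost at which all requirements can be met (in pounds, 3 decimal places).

Treat it as an LP. Let x1 = kg of silica fume, x2 = kg of metakaolin, x3 = kg of GGBS, x4 = kg of Portland cement.
Minimise 1.083x1 + 0.565x2 + 0.179x3 + 0.296x4 subject to:
  1x1 + 1x2 + 1x3 + 1x4 ≥ 2.07   (fines)
  x1, x2, x3, x4 ≥ 0.
The cheapest feasible vertex uses only GGBS; silica fume, metakaolin, Portland cement are not used. There the fines constraint is tight.
Optimal quantities: GGBS = 2.07 kg.
Objective = 0.179·2.07 = 0.37053.

£0.371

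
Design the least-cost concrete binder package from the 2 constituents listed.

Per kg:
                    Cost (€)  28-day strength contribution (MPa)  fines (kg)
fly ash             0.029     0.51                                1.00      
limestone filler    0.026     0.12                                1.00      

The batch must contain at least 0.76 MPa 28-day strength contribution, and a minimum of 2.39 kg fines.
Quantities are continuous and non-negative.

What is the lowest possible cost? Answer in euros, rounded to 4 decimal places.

€0.0658

This is a linear program. Let x1 = kg of fly ash, x2 = kg of limestone filler.
Minimize 0.029x1 + 0.026x2 with:
  0.51x1 + 0.12x2 ≥ 0.76   (28-day strength contribution)
  1x1 + 1x2 ≥ 2.39   (fines)
  x1, x2 ≥ 0.
Both inputs are positive at the optimum. Binding constraints: 28-day strength contribution and fines.
So fly ash = 1.213 kg, limestone filler = 1.177 kg.
Total cost: 0.029·1.213 + 0.026·1.177 = 0.065779.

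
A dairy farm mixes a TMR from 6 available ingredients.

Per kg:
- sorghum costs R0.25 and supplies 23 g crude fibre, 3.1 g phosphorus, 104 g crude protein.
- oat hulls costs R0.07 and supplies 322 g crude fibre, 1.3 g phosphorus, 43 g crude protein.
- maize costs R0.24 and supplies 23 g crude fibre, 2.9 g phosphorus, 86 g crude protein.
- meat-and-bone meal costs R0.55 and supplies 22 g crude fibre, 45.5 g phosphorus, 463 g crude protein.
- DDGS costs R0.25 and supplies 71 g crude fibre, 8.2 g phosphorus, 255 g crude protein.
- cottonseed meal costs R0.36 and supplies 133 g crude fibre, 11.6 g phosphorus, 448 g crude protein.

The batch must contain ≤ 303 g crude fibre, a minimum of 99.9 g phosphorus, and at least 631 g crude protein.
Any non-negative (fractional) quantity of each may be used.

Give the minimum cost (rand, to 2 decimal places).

R1.21

This is a linear program. Let x1 = kg of sorghum, x2 = kg of oat hulls, x3 = kg of maize, x4 = kg of meat-and-bone meal, x5 = kg of DDGS, x6 = kg of cottonseed meal.
Minimise 0.25x1 + 0.07x2 + 0.24x3 + 0.55x4 + 0.25x5 + 0.36x6 subject to:
  23x1 + 322x2 + 23x3 + 22x4 + 71x5 + 133x6 ≤ 303   (crude fibre)
  3.1x1 + 1.3x2 + 2.9x3 + 45.5x4 + 8.2x5 + 11.6x6 ≥ 99.9   (phosphorus)
  104x1 + 43x2 + 86x3 + 463x4 + 255x5 + 448x6 ≥ 631   (crude protein)
  x1, x2, x3, x4, x5, x6 ≥ 0.
The minimum-cost mix takes nothing from sorghum, oat hulls, maize, DDGS, cottonseed meal — only meat-and-bone meal. There the phosphorus constraint is tight.
So meat-and-bone meal = 2.196 kg.
Total cost: 0.55·2.196 = 1.2078.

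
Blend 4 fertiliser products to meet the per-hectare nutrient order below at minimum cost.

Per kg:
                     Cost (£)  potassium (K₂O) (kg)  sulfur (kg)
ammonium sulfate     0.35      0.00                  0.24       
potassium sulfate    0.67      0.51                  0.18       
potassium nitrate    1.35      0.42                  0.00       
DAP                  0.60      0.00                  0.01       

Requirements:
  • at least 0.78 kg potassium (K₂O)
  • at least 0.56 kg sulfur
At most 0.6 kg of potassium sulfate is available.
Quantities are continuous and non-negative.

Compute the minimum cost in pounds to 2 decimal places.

Let x1 = kg of ammonium sulfate, x2 = kg of potassium sulfate, x3 = kg of potassium nitrate, x4 = kg of DAP.
min 0.35x1 + 0.67x2 + 1.35x3 + 0.6x4 s.t.:
  0.51x2 + 0.42x3 ≥ 0.78   (potassium (K₂O))
  0.24x1 + 0.18x2 + 0.01x4 ≥ 0.56   (sulfur)
  x2 ≤ 0.6
  x1, x2, x3, x4 ≥ 0.
At the optimum only ammonium sulfate, potassium sulfate, potassium nitrate are positive (DAP = 0). The potassium (K₂O), sulfur, the potassium sulfate cap requirements are met with equality.
So ammonium sulfate = 1.8833 kg, potassium sulfate = 0.6 kg, potassium nitrate = 1.1286 kg.
Objective = 0.35·1.8833 + 0.67·0.6 + 1.35·1.1286 = 2.5848.

£2.58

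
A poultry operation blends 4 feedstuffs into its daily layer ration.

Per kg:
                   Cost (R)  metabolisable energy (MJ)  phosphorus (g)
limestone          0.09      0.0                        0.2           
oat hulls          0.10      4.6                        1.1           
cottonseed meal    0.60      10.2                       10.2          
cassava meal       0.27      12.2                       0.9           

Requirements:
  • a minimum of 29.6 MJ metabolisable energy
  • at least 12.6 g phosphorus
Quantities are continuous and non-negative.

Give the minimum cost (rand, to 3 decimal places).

R0.913

Let x1 = kg of limestone, x2 = kg of oat hulls, x3 = kg of cottonseed meal, x4 = kg of cassava meal.
Minimize 0.09x1 + 0.1x2 + 0.6x3 + 0.27x4 subject to:
  4.6x2 + 10.2x3 + 12.2x4 ≥ 29.6   (metabolisable energy)
  0.2x1 + 1.1x2 + 10.2x3 + 0.9x4 ≥ 12.6   (phosphorus)
  x1, x2, x3, x4 ≥ 0.
At the optimum only oat hulls, cottonseed meal are positive (limestone, cassava meal = 0). There the metabolisable energy and phosphorus constraints are tight.
That vertex is x2 = 4.857, x3 = 0.7115.
Objective = 0.1·4.857 + 0.6·0.7115 = 0.91260.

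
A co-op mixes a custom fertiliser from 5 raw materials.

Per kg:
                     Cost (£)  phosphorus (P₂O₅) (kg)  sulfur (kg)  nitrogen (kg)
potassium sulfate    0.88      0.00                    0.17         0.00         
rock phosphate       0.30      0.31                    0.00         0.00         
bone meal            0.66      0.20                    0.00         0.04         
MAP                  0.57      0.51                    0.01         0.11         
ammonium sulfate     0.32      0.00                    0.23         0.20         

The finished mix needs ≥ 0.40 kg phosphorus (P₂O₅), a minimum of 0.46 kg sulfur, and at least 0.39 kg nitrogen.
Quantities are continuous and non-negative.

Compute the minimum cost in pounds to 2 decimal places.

£1.03

This is a linear program. Let x1 = kg of potassium sulfate, x2 = kg of rock phosphate, x3 = kg of bone meal, x4 = kg of MAP, x5 = kg of ammonium sulfate.
Minimise 0.88x1 + 0.3x2 + 0.66x3 + 0.57x4 + 0.32x5 s.t.:
  0.31x2 + 0.2x3 + 0.51x4 ≥ 0.4   (phosphorus (P₂O₅))
  0.17x1 + 0.01x4 + 0.23x5 ≥ 0.46   (sulfur)
  0.04x3 + 0.11x4 + 0.2x5 ≥ 0.39   (nitrogen)
  x1, x2, x3, x4, x5 ≥ 0.
The minimum-cost mix takes nothing from potassium sulfate, bone meal, MAP — only rock phosphate, ammonium sulfate. The phosphorus (P₂O₅) and sulfur requirements are met with equality.
So rock phosphate = 1.29 kg, ammonium sulfate = 2 kg.
Hence cost = 0.3·1.29 + 0.32·2 = £1.0270.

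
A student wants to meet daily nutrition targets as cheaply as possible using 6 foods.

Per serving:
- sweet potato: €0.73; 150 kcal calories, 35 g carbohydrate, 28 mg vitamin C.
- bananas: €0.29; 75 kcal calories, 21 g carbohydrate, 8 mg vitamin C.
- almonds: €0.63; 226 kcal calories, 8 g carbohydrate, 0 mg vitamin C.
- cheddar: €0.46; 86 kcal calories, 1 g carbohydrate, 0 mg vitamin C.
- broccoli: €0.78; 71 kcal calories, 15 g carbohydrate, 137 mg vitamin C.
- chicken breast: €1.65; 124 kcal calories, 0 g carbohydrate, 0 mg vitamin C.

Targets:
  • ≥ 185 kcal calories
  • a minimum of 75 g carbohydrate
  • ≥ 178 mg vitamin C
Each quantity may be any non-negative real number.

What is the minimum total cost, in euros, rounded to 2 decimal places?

Treat it as an LP. Let x1 = servings of sweet potato, x2 = servings of bananas, x3 = servings of almonds, x4 = servings of cheddar, x5 = servings of broccoli, x6 = servings of chicken breast.
Minimize 0.73x1 + 0.29x2 + 0.63x3 + 0.46x4 + 0.78x5 + 1.65x6 with:
  150x1 + 75x2 + 226x3 + 86x4 + 71x5 + 124x6 ≥ 185   (calories)
  35x1 + 21x2 + 8x3 + 1x4 + 15x5 ≥ 75   (carbohydrate)
  28x1 + 8x2 + 137x5 ≥ 178   (vitamin C)
  x1, x2, x3, x4, x5, x6 ≥ 0.
The optimal basis is {bananas, broccoli}; sweet potato, almonds, cheddar, chicken breast drop out. There the carbohydrate and vitamin C constraints are tight.
So bananas = 2.758 servings, broccoli = 1.138 servings.
Hence cost = 0.29·2.758 + 0.78·1.138 = €1.6875.

€1.69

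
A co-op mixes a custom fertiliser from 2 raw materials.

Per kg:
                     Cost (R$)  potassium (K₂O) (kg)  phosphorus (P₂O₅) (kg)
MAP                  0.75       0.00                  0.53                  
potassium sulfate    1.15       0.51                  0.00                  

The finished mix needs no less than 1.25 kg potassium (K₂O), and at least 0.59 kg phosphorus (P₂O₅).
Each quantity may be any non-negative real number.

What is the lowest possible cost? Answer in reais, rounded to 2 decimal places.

This is a linear program. Let x1 = kg of MAP, x2 = kg of potassium sulfate.
Minimise 0.75x1 + 1.15x2 with:
  0.51x2 ≥ 1.25   (potassium (K₂O))
  0.53x1 ≥ 0.59   (phosphorus (P₂O₅))
  x1, x2 ≥ 0.
Both inputs are positive at the optimum. The potassium (K₂O) and phosphorus (P₂O₅) requirements are met with equality.
That vertex is x1 = 1.113, x2 = 2.451.
Cost = 0.75·1.113 + 1.15·2.451 = 3.6534.

R$3.65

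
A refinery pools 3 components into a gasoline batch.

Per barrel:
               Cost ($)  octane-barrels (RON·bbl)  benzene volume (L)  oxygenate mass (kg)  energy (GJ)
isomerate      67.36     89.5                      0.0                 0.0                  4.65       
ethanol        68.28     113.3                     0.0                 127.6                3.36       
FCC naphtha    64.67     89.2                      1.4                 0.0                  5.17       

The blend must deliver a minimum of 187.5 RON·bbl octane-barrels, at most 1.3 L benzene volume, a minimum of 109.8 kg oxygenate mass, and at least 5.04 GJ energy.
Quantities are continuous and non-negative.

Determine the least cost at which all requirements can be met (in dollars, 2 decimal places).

$113.00

Set it up as a linear program. Let x1 = barrels of isomerate, x2 = barrels of ethanol, x3 = barrels of FCC naphtha.
Minimize 67.36x1 + 68.28x2 + 64.67x3 subject to:
  89.5x1 + 113.3x2 + 89.2x3 ≥ 187.5   (octane-barrels)
  1.4x3 ≤ 1.3   (benzene volume)
  127.6x2 ≥ 109.8   (oxygenate mass)
  4.65x1 + 3.36x2 + 5.17x3 ≥ 5.04   (energy)
  x1, x2, x3 ≥ 0.
At the optimum only ethanol is positive (isomerate, FCC naphtha = 0). The octane-barrels requirement is met with equality.
Solving gives x2 = 1.655.
Cost = 68.28·1.655 = 113.0034.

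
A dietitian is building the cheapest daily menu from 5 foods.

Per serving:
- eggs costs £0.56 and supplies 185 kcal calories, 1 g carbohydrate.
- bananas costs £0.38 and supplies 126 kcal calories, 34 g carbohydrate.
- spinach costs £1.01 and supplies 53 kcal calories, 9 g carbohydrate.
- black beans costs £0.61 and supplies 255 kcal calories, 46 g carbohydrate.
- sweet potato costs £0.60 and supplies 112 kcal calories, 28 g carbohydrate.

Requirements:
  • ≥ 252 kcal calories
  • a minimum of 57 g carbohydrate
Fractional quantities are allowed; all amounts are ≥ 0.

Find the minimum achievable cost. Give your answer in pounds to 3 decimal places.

£0.683

Let x1 = servings of eggs, x2 = servings of bananas, x3 = servings of spinach, x4 = servings of black beans, x5 = servings of sweet potato.
Minimize 0.56x1 + 0.38x2 + 1.01x3 + 0.61x4 + 0.6x5 s.t.:
  185x1 + 126x2 + 53x3 + 255x4 + 112x5 ≥ 252   (calories)
  1x1 + 34x2 + 9x3 + 46x4 + 28x5 ≥ 57   (carbohydrate)
  x1, x2, x3, x4, x5 ≥ 0.
The optimal basis is {bananas, black beans}; eggs, spinach, sweet potato drop out. There the calories and carbohydrate constraints are tight.
That vertex is x2 = 1.024, x4 = 0.4823.
Objective = 0.38·1.024 + 0.61·0.4823 = 0.68332.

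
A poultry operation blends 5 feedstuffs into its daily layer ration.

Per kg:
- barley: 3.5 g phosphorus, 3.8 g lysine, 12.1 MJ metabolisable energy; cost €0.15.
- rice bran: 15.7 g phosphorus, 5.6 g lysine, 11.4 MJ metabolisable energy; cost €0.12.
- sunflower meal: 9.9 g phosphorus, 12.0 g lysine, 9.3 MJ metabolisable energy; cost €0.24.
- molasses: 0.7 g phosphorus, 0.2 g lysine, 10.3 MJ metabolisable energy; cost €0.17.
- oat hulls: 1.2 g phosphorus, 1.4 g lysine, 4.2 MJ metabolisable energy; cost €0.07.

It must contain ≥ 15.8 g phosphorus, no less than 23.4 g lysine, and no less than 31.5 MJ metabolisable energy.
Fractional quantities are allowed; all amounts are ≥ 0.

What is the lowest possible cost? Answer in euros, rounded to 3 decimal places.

€0.483

This is a linear program. Let x1 = kg of barley, x2 = kg of rice bran, x3 = kg of sunflower meal, x4 = kg of molasses, x5 = kg of oat hulls.
Minimize 0.15x1 + 0.12x2 + 0.24x3 + 0.17x4 + 0.07x5 with:
  3.5x1 + 15.7x2 + 9.9x3 + 0.7x4 + 1.2x5 ≥ 15.8   (phosphorus)
  3.8x1 + 5.6x2 + 12x3 + 0.2x4 + 1.4x5 ≥ 23.4   (lysine)
  12.1x1 + 11.4x2 + 9.3x3 + 10.3x4 + 4.2x5 ≥ 31.5   (metabolisable energy)
  x1, x2, x3, x4, x5 ≥ 0.
The cheapest feasible vertex uses only rice bran, sunflower meal; barley, molasses, oat hulls are not used. Binding constraints: lysine and metabolisable energy.
That vertex is x2 = 1.893, x3 = 1.067.
Hence cost = 0.12·1.893 + 0.24·1.067 = €0.48324.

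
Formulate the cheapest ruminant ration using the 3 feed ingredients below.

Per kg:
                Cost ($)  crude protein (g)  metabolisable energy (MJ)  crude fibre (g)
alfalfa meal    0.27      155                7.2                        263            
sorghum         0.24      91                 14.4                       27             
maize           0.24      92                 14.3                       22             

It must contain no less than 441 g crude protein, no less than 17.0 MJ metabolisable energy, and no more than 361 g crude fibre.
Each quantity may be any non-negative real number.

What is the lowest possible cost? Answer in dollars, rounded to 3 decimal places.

$0.998

Set it up as a linear program. Let x1 = kg of alfalfa meal, x2 = kg of sorghum, x3 = kg of maize.
Minimize 0.27x1 + 0.24x2 + 0.24x3 s.t.:
  155x1 + 91x2 + 92x3 ≥ 441   (crude protein)
  7.2x1 + 14.4x2 + 14.3x3 ≥ 17   (metabolisable energy)
  263x1 + 27x2 + 22x3 ≤ 361   (crude fibre)
  x1, x2, x3 ≥ 0.
The optimal basis is {alfalfa meal, maize}; sorghum drops out. There the crude protein and crude fibre constraints are tight.
That vertex is x1 = 1.131, x3 = 2.888.
Objective = 0.27·1.131 + 0.24·2.888 = 0.99849.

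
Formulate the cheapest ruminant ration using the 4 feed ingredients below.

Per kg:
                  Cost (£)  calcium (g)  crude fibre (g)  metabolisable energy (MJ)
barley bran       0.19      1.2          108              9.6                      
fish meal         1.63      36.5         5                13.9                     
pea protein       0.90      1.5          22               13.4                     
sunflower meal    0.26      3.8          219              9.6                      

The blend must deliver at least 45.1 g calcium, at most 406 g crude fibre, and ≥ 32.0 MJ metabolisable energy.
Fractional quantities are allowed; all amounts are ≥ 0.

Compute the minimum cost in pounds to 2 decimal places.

This is a linear program. Let x1 = kg of barley bran, x2 = kg of fish meal, x3 = kg of pea protein, x4 = kg of sunflower meal.
Minimize 0.19x1 + 1.63x2 + 0.9x3 + 0.26x4 subject to:
  1.2x1 + 36.5x2 + 1.5x3 + 3.8x4 ≥ 45.1   (calcium)
  108x1 + 5x2 + 22x3 + 219x4 ≤ 406   (crude fibre)
  9.6x1 + 13.9x2 + 13.4x3 + 9.6x4 ≥ 32   (metabolisable energy)
  x1, x2, x3, x4 ≥ 0.
The optimal basis is {fish meal, sunflower meal}; barley bran, pea protein drop out. There the calcium and metabolisable energy constraints are tight.
That vertex is x2 = 1.046, x4 = 1.818.
Total cost: 1.63·1.046 + 0.26·1.818 = 2.1777.

£2.18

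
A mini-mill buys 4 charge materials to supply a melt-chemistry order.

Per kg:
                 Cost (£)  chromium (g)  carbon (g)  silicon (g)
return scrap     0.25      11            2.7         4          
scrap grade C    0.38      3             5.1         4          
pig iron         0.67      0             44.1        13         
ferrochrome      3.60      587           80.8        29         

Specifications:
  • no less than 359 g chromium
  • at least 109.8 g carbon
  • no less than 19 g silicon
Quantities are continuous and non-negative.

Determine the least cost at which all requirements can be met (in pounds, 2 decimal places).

£3.12

Treat it as an LP. Let x1 = kg of return scrap, x2 = kg of scrap grade C, x3 = kg of pig iron, x4 = kg of ferrochrome.
Minimize 0.25x1 + 0.38x2 + 0.67x3 + 3.6x4 with:
  11x1 + 3x2 + 587x4 ≥ 359   (chromium)
  2.7x1 + 5.1x2 + 44.1x3 + 80.8x4 ≥ 109.8   (carbon)
  4x1 + 4x2 + 13x3 + 29x4 ≥ 19   (silicon)
  x1, x2, x3, x4 ≥ 0.
At the optimum only pig iron, ferrochrome are positive (return scrap, scrap grade C = 0). There the chromium and carbon constraints are tight.
So pig iron = 1.369 kg, ferrochrome = 0.6116 kg.
Cost = 0.67·1.369 + 3.6·0.6116 = 3.1190.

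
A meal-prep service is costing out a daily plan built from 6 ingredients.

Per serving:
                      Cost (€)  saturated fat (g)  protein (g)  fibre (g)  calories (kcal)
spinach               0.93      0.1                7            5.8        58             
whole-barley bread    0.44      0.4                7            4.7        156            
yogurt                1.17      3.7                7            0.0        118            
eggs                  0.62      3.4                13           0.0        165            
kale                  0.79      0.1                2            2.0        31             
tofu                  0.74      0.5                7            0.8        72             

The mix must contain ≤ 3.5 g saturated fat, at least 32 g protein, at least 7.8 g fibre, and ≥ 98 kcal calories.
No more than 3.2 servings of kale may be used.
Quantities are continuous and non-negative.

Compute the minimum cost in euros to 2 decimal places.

€1.89

Let x1 = servings of spinach, x2 = servings of whole-barley bread, x3 = servings of yogurt, x4 = servings of eggs, x5 = servings of kale, x6 = servings of tofu.
Minimise 0.93x1 + 0.44x2 + 1.17x3 + 0.62x4 + 0.79x5 + 0.74x6 with:
  0.1x1 + 0.4x2 + 3.7x3 + 3.4x4 + 0.1x5 + 0.5x6 ≤ 3.5   (saturated fat)
  7x1 + 7x2 + 7x3 + 13x4 + 2x5 + 7x6 ≥ 32   (protein)
  5.8x1 + 4.7x2 + 2x5 + 0.8x6 ≥ 7.8   (fibre)
  58x1 + 156x2 + 118x3 + 165x4 + 31x5 + 72x6 ≥ 98   (calories)
  x5 ≤ 3.2
  x1, x2, x3, x4, x5, x6 ≥ 0.
The minimum-cost mix takes nothing from spinach, yogurt, kale, tofu — only whole-barley bread, eggs. There the saturated fat and protein constraints are tight.
That vertex is x2 = 3.403, x4 = 0.629.
Total cost: 0.44·3.403 + 0.62·0.629 = 1.8873.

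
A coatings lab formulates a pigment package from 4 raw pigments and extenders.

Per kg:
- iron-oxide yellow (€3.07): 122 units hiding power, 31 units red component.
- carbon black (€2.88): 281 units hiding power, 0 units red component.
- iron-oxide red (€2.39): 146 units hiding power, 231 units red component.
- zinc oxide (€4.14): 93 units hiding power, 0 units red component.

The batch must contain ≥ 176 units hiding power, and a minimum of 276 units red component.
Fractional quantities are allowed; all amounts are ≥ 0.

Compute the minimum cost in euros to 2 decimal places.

Set it up as a linear program. Let x1 = kg of iron-oxide yellow, x2 = kg of carbon black, x3 = kg of iron-oxide red, x4 = kg of zinc oxide.
Minimise 3.07x1 + 2.88x2 + 2.39x3 + 4.14x4 s.t.:
  122x1 + 281x2 + 146x3 + 93x4 ≥ 176   (hiding power)
  31x1 + 231x3 ≥ 276   (red component)
  x1, x2, x3, x4 ≥ 0.
The cheapest feasible vertex uses only carbon black, iron-oxide red; iron-oxide yellow, zinc oxide are not used. The hiding power and red component requirements are met with equality.
Solving gives x2 = 0.005546, x3 = 1.195.
Objective = 2.88·0.005546 + 2.39·1.195 = 2.8720.

€2.87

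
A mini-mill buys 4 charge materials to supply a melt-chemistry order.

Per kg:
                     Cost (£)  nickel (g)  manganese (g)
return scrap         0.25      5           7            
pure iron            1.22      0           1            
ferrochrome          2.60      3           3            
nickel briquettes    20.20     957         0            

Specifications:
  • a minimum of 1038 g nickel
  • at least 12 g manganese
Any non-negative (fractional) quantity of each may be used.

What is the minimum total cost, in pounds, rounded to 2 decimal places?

This is a linear program. Let x1 = kg of return scrap, x2 = kg of pure iron, x3 = kg of ferrochrome, x4 = kg of nickel briquettes.
min 0.25x1 + 1.22x2 + 2.6x3 + 20.2x4 subject to:
  5x1 + 3x3 + 957x4 ≥ 1038   (nickel)
  7x1 + 1x2 + 3x3 ≥ 12   (manganese)
  x1, x2, x3, x4 ≥ 0.
The cheapest feasible vertex uses only return scrap, nickel briquettes; pure iron, ferrochrome are not used. Binding constraints: nickel and manganese.
Solving gives x1 = 1.714, x4 = 1.076.
Objective = 0.25·1.714 + 20.2·1.076 = 22.1637.

£22.16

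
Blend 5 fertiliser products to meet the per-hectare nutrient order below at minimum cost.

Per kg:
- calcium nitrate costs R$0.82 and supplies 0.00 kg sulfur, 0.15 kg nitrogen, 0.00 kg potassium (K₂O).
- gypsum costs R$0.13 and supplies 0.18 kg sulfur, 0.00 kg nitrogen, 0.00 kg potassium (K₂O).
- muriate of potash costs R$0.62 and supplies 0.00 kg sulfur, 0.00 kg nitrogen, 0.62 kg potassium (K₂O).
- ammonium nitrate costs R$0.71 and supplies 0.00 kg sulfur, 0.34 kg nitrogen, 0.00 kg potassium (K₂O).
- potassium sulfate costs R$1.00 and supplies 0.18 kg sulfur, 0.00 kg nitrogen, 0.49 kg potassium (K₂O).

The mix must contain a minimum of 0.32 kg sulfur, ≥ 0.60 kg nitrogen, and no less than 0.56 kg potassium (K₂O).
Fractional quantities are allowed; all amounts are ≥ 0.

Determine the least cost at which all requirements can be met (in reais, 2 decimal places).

Treat it as an LP. Let x1 = kg of calcium nitrate, x2 = kg of gypsum, x3 = kg of muriate of potash, x4 = kg of ammonium nitrate, x5 = kg of potassium sulfate.
min 0.82x1 + 0.13x2 + 0.62x3 + 0.71x4 + 1x5 subject to:
  0.18x2 + 0.18x5 ≥ 0.32   (sulfur)
  0.15x1 + 0.34x4 ≥ 0.6   (nitrogen)
  0.62x3 + 0.49x5 ≥ 0.56   (potassium (K₂O))
  x1, x2, x3, x4, x5 ≥ 0.
The optimal basis is {gypsum, muriate of potash, ammonium nitrate}; calcium nitrate, potassium sulfate drop out. Binding constraints: sulfur, nitrogen, potassium (K₂O).
Solving gives x2 = 1.778, x3 = 0.9032, x4 = 1.765.
Objective = 0.13·1.778 + 0.62·0.9032 + 0.71·1.765 = 2.0443.

R$2.04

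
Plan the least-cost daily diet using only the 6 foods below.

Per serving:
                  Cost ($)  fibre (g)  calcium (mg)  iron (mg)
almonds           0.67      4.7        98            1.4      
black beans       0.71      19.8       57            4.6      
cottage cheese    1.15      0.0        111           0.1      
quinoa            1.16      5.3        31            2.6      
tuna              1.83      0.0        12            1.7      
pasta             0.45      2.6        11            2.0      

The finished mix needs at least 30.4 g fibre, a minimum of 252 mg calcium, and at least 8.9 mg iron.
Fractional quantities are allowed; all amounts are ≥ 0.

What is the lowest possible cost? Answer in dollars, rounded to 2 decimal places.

Let x1 = servings of almonds, x2 = servings of black beans, x3 = servings of cottage cheese, x4 = servings of quinoa, x5 = servings of tuna, x6 = servings of pasta.
Minimize 0.67x1 + 0.71x2 + 1.15x3 + 1.16x4 + 1.83x5 + 0.45x6 subject to:
  4.7x1 + 19.8x2 + 5.3x4 + 2.6x6 ≥ 30.4   (fibre)
  98x1 + 57x2 + 111x3 + 31x4 + 12x5 + 11x6 ≥ 252   (calcium)
  1.4x1 + 4.6x2 + 0.1x3 + 2.6x4 + 1.7x5 + 2x6 ≥ 8.9   (iron)
  x1, x2, x3, x4, x5, x6 ≥ 0.
The minimum-cost mix takes nothing from cottage cheese, quinoa, tuna, pasta — only almonds, black beans. Binding constraints: calcium and iron.
That vertex is x1 = 1.757, x2 = 1.4.
Cost = 0.67·1.757 + 0.71·1.4 = 2.1712.

$2.17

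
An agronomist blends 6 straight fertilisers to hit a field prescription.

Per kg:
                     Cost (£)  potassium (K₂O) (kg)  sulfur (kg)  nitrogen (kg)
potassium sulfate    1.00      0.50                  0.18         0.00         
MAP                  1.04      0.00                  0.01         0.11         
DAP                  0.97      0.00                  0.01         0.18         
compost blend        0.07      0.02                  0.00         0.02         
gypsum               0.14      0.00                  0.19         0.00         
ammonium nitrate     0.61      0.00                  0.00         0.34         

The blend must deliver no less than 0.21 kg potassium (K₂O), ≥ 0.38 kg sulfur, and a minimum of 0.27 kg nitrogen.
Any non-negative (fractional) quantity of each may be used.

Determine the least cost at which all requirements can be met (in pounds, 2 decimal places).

This is a linear program. Let x1 = kg of potassium sulfate, x2 = kg of MAP, x3 = kg of DAP, x4 = kg of compost blend, x5 = kg of gypsum, x6 = kg of ammonium nitrate.
min 1x1 + 1.04x2 + 0.97x3 + 0.07x4 + 0.14x5 + 0.61x6 subject to:
  0.5x1 + 0.02x4 ≥ 0.21   (potassium (K₂O))
  0.18x1 + 0.01x2 + 0.01x3 + 0.19x5 ≥ 0.38   (sulfur)
  0.11x2 + 0.18x3 + 0.02x4 + 0.34x6 ≥ 0.27   (nitrogen)
  x1, x2, x3, x4, x5, x6 ≥ 0.
The optimal basis is {compost blend, gypsum, ammonium nitrate}; potassium sulfate, MAP, DAP drop out. There the potassium (K₂O), sulfur, nitrogen constraints are tight.
That vertex is x4 = 10.5, x5 = 2, x6 = 0.1765.
Objective = 0.07·10.5 + 0.14·2 + 0.61·0.1765 = 1.1227.

£1.12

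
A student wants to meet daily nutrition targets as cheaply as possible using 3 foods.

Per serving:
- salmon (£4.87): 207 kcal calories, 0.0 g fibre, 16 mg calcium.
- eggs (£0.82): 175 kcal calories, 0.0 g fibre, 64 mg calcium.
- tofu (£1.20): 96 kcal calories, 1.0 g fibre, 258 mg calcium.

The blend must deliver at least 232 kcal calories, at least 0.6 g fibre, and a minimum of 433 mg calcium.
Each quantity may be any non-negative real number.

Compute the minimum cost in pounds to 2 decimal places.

This is a linear program. Let x1 = servings of salmon, x2 = servings of eggs, x3 = servings of tofu.
Minimize 4.87x1 + 0.82x2 + 1.2x3 s.t.:
  207x1 + 175x2 + 96x3 ≥ 232   (calories)
  1x3 ≥ 0.6   (fibre)
  16x1 + 64x2 + 258x3 ≥ 433   (calcium)
  x1, x2, x3 ≥ 0.
The minimum-cost mix takes nothing from salmon — only eggs, tofu. The calories and calcium requirements are met with equality.
Optimal quantities: eggs = 0.4689 servings, tofu = 1.562 servings.
Hence cost = 0.82·0.4689 + 1.2·1.562 = £2.2589.

£2.26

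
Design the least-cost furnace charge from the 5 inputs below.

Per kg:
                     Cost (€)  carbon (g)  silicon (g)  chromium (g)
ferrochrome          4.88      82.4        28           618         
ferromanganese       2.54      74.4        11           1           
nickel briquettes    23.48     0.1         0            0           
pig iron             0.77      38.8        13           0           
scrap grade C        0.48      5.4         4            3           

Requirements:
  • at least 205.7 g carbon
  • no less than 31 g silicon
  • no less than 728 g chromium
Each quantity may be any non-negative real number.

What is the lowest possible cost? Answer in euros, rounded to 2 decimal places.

Let x1 = kg of ferrochrome, x2 = kg of ferromanganese, x3 = kg of nickel briquettes, x4 = kg of pig iron, x5 = kg of scrap grade C.
min 4.88x1 + 2.54x2 + 23.48x3 + 0.77x4 + 0.48x5 with:
  82.4x1 + 74.4x2 + 0.1x3 + 38.8x4 + 5.4x5 ≥ 205.7   (carbon)
  28x1 + 11x2 + 13x4 + 4x5 ≥ 31   (silicon)
  618x1 + 1x2 + 3x5 ≥ 728   (chromium)
  x1, x2, x3, x4, x5 ≥ 0.
The cheapest feasible vertex uses only ferrochrome, pig iron; ferromanganese, nickel briquettes, scrap grade C are not used. Binding constraints: carbon and chromium.
Optimal quantities: ferrochrome = 1.178 kg, pig iron = 2.8 kg.
Objective = 4.88·1.178 + 0.77·2.8 = 7.9046.

€7.90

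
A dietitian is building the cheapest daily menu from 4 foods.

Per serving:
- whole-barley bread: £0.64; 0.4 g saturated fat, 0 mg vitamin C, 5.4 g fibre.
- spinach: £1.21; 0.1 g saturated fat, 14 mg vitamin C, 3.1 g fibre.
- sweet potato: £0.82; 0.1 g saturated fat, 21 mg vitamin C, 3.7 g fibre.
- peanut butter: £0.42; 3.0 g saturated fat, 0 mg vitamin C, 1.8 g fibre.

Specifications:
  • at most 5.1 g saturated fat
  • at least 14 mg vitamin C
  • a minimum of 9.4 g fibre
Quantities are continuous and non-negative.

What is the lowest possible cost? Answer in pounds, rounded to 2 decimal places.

Let x1 = servings of whole-barley bread, x2 = servings of spinach, x3 = servings of sweet potato, x4 = servings of peanut butter.
min 0.64x1 + 1.21x2 + 0.82x3 + 0.42x4 subject to:
  0.4x1 + 0.1x2 + 0.1x3 + 3x4 ≤ 5.1   (saturated fat)
  14x2 + 21x3 ≥ 14   (vitamin C)
  5.4x1 + 3.1x2 + 3.7x3 + 1.8x4 ≥ 9.4   (fibre)
  x1, x2, x3, x4 ≥ 0.
The cheapest feasible vertex uses only whole-barley bread, sweet potato; spinach, peanut butter are not used. Binding constraints: vitamin C and fibre.
So whole-barley bread = 1.284 servings, sweet potato = 0.6667 servings.
Objective = 0.64·1.284 + 0.82·0.6667 = 1.3685.

£1.37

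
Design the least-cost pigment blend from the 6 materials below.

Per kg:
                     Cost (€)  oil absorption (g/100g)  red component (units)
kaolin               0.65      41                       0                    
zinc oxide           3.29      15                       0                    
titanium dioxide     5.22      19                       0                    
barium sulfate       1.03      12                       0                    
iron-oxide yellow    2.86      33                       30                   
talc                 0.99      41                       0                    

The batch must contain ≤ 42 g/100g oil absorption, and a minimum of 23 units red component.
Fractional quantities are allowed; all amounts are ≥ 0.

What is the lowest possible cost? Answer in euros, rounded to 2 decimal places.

€2.19

Treat it as an LP. Let x1 = kg of kaolin, x2 = kg of zinc oxide, x3 = kg of titanium dioxide, x4 = kg of barium sulfate, x5 = kg of iron-oxide yellow, x6 = kg of talc.
Minimise 0.65x1 + 3.29x2 + 5.22x3 + 1.03x4 + 2.86x5 + 0.99x6 with:
  41x1 + 15x2 + 19x3 + 12x4 + 33x5 + 41x6 ≤ 42   (oil absorption)
  30x5 ≥ 23   (red component)
  x1, x2, x3, x4, x5, x6 ≥ 0.
The optimal basis is {iron-oxide yellow}; kaolin, zinc oxide, titanium dioxide, barium sulfate, talc drop out. The red component requirement is met with equality.
So iron-oxide yellow = 0.7667 kg.
Total cost: 2.86·0.7667 = 2.1928.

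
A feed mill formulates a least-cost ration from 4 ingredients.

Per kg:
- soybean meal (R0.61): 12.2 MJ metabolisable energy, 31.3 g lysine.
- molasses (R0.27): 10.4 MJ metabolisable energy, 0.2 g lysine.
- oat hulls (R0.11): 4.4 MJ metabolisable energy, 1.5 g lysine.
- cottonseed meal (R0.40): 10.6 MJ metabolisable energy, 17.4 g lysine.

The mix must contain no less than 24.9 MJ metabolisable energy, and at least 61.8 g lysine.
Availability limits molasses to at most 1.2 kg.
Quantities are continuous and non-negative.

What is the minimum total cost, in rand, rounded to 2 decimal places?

R1.22

Set it up as a linear program. Let x1 = kg of soybean meal, x2 = kg of molasses, x3 = kg of oat hulls, x4 = kg of cottonseed meal.
Minimise 0.61x1 + 0.27x2 + 0.11x3 + 0.4x4 subject to:
  12.2x1 + 10.4x2 + 4.4x3 + 10.6x4 ≥ 24.9   (metabolisable energy)
  31.3x1 + 0.2x2 + 1.5x3 + 17.4x4 ≥ 61.8   (lysine)
  x2 ≤ 1.2
  x1, x2, x3, x4 ≥ 0.
At the optimum only soybean meal, cottonseed meal are positive (molasses, oat hulls = 0). There the metabolisable energy and lysine constraints are tight.
So soybean meal = 1.856 kg, cottonseed meal = 0.2126 kg.
Hence cost = 0.61·1.856 + 0.4·0.2126 = R1.2172.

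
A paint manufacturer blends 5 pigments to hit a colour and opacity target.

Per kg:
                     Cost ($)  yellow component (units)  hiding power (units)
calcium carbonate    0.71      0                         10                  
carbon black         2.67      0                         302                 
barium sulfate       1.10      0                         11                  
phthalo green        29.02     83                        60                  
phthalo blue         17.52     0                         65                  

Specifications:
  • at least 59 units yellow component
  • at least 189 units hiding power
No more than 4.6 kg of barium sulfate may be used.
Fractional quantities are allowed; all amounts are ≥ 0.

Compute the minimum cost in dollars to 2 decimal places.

Let x1 = kg of calcium carbonate, x2 = kg of carbon black, x3 = kg of barium sulfate, x4 = kg of phthalo green, x5 = kg of phthalo blue.
Minimize 0.71x1 + 2.67x2 + 1.1x3 + 29.02x4 + 17.52x5 with:
  83x4 ≥ 59   (yellow component)
  10x1 + 302x2 + 11x3 + 60x4 + 65x5 ≥ 189   (hiding power)
  x3 ≤ 4.6
  x1, x2, x3, x4, x5 ≥ 0.
At the optimum only carbon black, phthalo green are positive (calcium carbonate, barium sulfate, phthalo blue = 0). Binding constraints: yellow component and hiding power.
That vertex is x2 = 0.4846, x4 = 0.7108.
Total cost: 2.67·0.4846 + 29.02·0.7108 = 21.9213.

$21.92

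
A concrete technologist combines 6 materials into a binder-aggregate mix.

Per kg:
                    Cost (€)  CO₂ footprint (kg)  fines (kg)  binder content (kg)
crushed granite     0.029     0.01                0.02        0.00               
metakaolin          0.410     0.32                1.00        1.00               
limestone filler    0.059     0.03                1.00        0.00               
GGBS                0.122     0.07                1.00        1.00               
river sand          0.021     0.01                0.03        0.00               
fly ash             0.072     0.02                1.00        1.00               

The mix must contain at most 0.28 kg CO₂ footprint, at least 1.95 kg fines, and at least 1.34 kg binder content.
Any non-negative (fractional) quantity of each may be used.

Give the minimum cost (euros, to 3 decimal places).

€0.132

This is a linear program. Let x1 = kg of crushed granite, x2 = kg of metakaolin, x3 = kg of limestone filler, x4 = kg of GGBS, x5 = kg of river sand, x6 = kg of fly ash.
Minimise 0.029x1 + 0.41x2 + 0.059x3 + 0.122x4 + 0.021x5 + 0.072x6 with:
  0.01x1 + 0.32x2 + 0.03x3 + 0.07x4 + 0.01x5 + 0.02x6 ≤ 0.28   (CO₂ footprint)
  0.02x1 + 1x2 + 1x3 + 1x4 + 0.03x5 + 1x6 ≥ 1.95   (fines)
  1x2 + 1x4 + 1x6 ≥ 1.34   (binder content)
  x1, x2, x3, x4, x5, x6 ≥ 0.
The minimum-cost mix takes nothing from crushed granite, metakaolin, GGBS, river sand — only limestone filler, fly ash. There the fines and binder content constraints are tight.
So limestone filler = 0.61 kg, fly ash = 1.34 kg.
Total cost: 0.059·0.61 + 0.072·1.34 = 0.13247.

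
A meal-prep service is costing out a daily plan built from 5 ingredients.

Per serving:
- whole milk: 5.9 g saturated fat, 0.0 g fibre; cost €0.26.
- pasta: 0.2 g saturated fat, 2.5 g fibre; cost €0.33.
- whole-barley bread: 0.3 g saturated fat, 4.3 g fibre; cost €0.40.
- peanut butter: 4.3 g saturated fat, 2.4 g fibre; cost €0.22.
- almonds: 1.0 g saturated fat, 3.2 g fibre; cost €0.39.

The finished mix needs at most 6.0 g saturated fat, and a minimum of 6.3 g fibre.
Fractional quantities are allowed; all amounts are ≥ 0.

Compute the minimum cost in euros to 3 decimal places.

€0.582

Set it up as a linear program. Let x1 = servings of whole milk, x2 = servings of pasta, x3 = servings of whole-barley bread, x4 = servings of peanut butter, x5 = servings of almonds.
Minimize 0.26x1 + 0.33x2 + 0.4x3 + 0.22x4 + 0.39x5 subject to:
  5.9x1 + 0.2x2 + 0.3x3 + 4.3x4 + 1x5 ≤ 6   (saturated fat)
  2.5x2 + 4.3x3 + 2.4x4 + 3.2x5 ≥ 6.3   (fibre)
  x1, x2, x3, x4, x5 ≥ 0.
At the optimum only whole-barley bread, peanut butter are positive (whole milk, pasta, almonds = 0). Binding constraints: saturated fat and fibre.
Optimal quantities: whole-barley bread = 0.7141 servings, peanut butter = 1.346 servings.
Cost = 0.4·0.7141 + 0.22·1.346 = 0.58176.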